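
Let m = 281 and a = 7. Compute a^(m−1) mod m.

1

7^1 ≡ 7 (mod 281)
7^2 ≡ 7^2 = 49 ≡ 49 (mod 281)
7^4 ≡ 49^2 = 2401 ≡ 153 (mod 281)
7^8 ≡ 153^2 = 23409 ≡ 86 (mod 281)
7^16 ≡ 86^2 = 7396 ≡ 90 (mod 281)
7^32 ≡ 90^2 = 8100 ≡ 232 (mod 281)
7^64 ≡ 232^2 = 53824 ≡ 153 (mod 281)
7^128 ≡ 153^2 = 23409 ≡ 86 (mod 281)
7^256 ≡ 86^2 = 7396 ≡ 90 (mod 281)
280 = 256 + 16 + 8 in binary powers of 2.
So 7^280 ≡ 90 · 90 · 86 ≡ 1 (mod 281).
Since the result is 1, base 7 gives no evidence that 281 is composite.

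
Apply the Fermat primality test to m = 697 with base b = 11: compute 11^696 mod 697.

543

11^1 ≡ 11 (mod 697)
11^2 ≡ 11^2 = 121 ≡ 121 (mod 697)
11^4 ≡ 121^2 = 14641 ≡ 4 (mod 697)
11^8 ≡ 4^2 = 16 ≡ 16 (mod 697)
11^16 ≡ 16^2 = 256 ≡ 256 (mod 697)
11^32 ≡ 256^2 = 65536 ≡ 18 (mod 697)
11^64 ≡ 18^2 = 324 ≡ 324 (mod 697)
11^128 ≡ 324^2 = 104976 ≡ 426 (mod 697)
11^256 ≡ 426^2 = 181476 ≡ 256 (mod 697)
11^512 ≡ 256^2 = 65536 ≡ 18 (mod 697)
696 = 512 + 128 + 32 + 16 + 8 in binary powers of 2.
So 11^696 ≡ 18 · 426 · 18 · 256 · 16 ≡ 543 (mod 697).
Since 543 ≠ 1, base 11 is a Fermat witness: 697 is composite.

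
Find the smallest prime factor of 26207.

73

26207 is odd.
Digit sum 17, not divisible by 3.
Ends in 7: not divisible by 5.
7: 26207 = 7·3743 + 6
11: 26207 = 11·2382 + 5
13: 26207 = 13·2015 + 12
17: 26207 = 17·1541 + 10
19: 26207 = 19·1379 + 6
23: 26207 = 23·1139 + 10
29: 26207 = 29·903 + 20
31: 26207 = 31·845 + 12
37: 26207 = 37·708 + 11
41: 26207 = 41·639 + 8
43: 26207 = 43·609 + 20
47: 26207 = 47·557 + 28
53: 26207 = 53·494 + 25
59: 26207 = 59·444 + 11
61: 26207 = 61·429 + 38
67: 26207 = 67·391 + 10
71: 26207 = 71·369 + 8
73: 26207 = 73·359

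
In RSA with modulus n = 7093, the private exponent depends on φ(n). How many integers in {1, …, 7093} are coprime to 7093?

Factor: 7093 = 41 · 173.
φ(7093) = (41−1) · (173−1) = 40 · 172 = 6880.

6880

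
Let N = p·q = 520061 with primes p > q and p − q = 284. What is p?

Since p = q + 284, we have 520061 = q(q + 284), so q² + 284q − 520061 = 0.
Discriminant: 284² + 4·520061 = 80656 + 2080244 = 2160900; √2160900 = 1470.
q = (−284 + 1470)/2 = 593, and p = q + 284 = 877.
Check: 593 · 877 = 520061.

877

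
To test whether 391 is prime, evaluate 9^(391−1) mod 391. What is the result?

9^1 ≡ 9 (mod 391)
9^2 ≡ 9^2 = 81 ≡ 81 (mod 391)
9^4 ≡ 81^2 = 6561 ≡ 305 (mod 391)
9^8 ≡ 305^2 = 93025 ≡ 358 (mod 391)
9^16 ≡ 358^2 = 128164 ≡ 307 (mod 391)
9^32 ≡ 307^2 = 94249 ≡ 18 (mod 391)
9^64 ≡ 18^2 = 324 ≡ 324 (mod 391)
9^128 ≡ 324^2 = 104976 ≡ 188 (mod 391)
9^256 ≡ 188^2 = 35344 ≡ 154 (mod 391)
390 = 256 + 128 + 4 + 2 in binary powers of 2.
So 9^390 ≡ 154 · 188 · 305 · 81 ≡ 123 (mod 391).
Since 123 ≠ 1, base 9 is a Fermat witness: 391 is composite.

123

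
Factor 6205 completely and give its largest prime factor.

73

6205 = 5 · 1241
1241 = 17 · 73
73 is prime.
So 6205 = 5 · 17 · 73; the largest prime factor is 73.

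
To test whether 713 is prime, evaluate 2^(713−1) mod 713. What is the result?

624

2^1 ≡ 2 (mod 713)
2^2 ≡ 2^2 = 4 ≡ 4 (mod 713)
2^4 ≡ 4^2 = 16 ≡ 16 (mod 713)
2^8 ≡ 16^2 = 256 ≡ 256 (mod 713)
2^16 ≡ 256^2 = 65536 ≡ 653 (mod 713)
2^32 ≡ 653^2 = 426409 ≡ 35 (mod 713)
2^64 ≡ 35^2 = 1225 ≡ 512 (mod 713)
2^128 ≡ 512^2 = 262144 ≡ 473 (mod 713)
2^256 ≡ 473^2 = 223729 ≡ 560 (mod 713)
2^512 ≡ 560^2 = 313600 ≡ 593 (mod 713)
712 = 512 + 128 + 64 + 8 in binary powers of 2.
So 2^712 ≡ 593 · 473 · 512 · 256 ≡ 624 (mod 713).
Since 624 ≠ 1, base 2 is a Fermat witness: 713 is composite.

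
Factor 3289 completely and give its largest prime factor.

3289 = 11 · 299
299 = 13 · 23
23 is prime.
So 3289 = 11 · 13 · 23; the largest prime factor is 23.

23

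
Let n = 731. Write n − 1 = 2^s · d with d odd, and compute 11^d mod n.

398

731 − 1 = 730 = 2^1 · 365, so d = 365.
11^1 ≡ 11 (mod 731)
11^2 ≡ 11^2 = 121 ≡ 121 (mod 731)
11^4 ≡ 121^2 = 14641 ≡ 21 (mod 731)
11^8 ≡ 21^2 = 441 ≡ 441 (mod 731)
11^16 ≡ 441^2 = 194481 ≡ 35 (mod 731)
11^32 ≡ 35^2 = 1225 ≡ 494 (mod 731)
11^64 ≡ 494^2 = 244036 ≡ 613 (mod 731)
11^128 ≡ 613^2 = 375769 ≡ 35 (mod 731)
11^256 ≡ 35^2 = 1225 ≡ 494 (mod 731)
365 = 256 + 64 + 32 + 8 + 4 + 1 in binary powers of 2.
So 11^365 ≡ 494 · 613 · 494 · 441 · 21 · 11 ≡ 398 (mod 731).
Squaring chain: 398; never reaches −1, so base 11 is a Miller–Rabin witness that 731 is composite.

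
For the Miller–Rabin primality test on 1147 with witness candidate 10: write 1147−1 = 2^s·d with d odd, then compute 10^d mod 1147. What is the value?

1147 − 1 = 1146 = 2^1 · 573, so d = 573.
10^1 ≡ 10 (mod 1147)
10^2 ≡ 10^2 = 100 ≡ 100 (mod 1147)
10^4 ≡ 100^2 = 10000 ≡ 824 (mod 1147)
10^8 ≡ 824^2 = 678976 ≡ 1099 (mod 1147)
10^16 ≡ 1099^2 = 1207801 ≡ 10 (mod 1147)
10^32 ≡ 10^2 = 100 ≡ 100 (mod 1147)
10^64 ≡ 100^2 = 10000 ≡ 824 (mod 1147)
10^128 ≡ 824^2 = 678976 ≡ 1099 (mod 1147)
10^256 ≡ 1099^2 = 1207801 ≡ 10 (mod 1147)
10^512 ≡ 10^2 = 100 ≡ 100 (mod 1147)
573 = 512 + 32 + 16 + 8 + 4 + 1 in binary powers of 2.
So 10^573 ≡ 100 · 100 · 10 · 1099 · 824 · 10 ≡ 1000 (mod 1147).
Squaring chain: 1000; never reaches −1, so base 10 is a Miller–Rabin witness that 1147 is composite.

1000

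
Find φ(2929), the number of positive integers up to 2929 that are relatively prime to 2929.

2800

Factor: 2929 = 29 · 101.
φ(2929) = (29−1) · (101−1) = 28 · 100 = 2800.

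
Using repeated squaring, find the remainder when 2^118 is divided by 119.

30

2^1 ≡ 2 (mod 119)
2^2 ≡ 2^2 = 4 ≡ 4 (mod 119)
2^4 ≡ 4^2 = 16 ≡ 16 (mod 119)
2^8 ≡ 16^2 = 256 ≡ 18 (mod 119)
2^16 ≡ 18^2 = 324 ≡ 86 (mod 119)
2^32 ≡ 86^2 = 7396 ≡ 18 (mod 119)
2^64 ≡ 18^2 = 324 ≡ 86 (mod 119)
118 = 64 + 32 + 16 + 4 + 2 in binary powers of 2.
So 2^118 ≡ 86 · 18 · 86 · 16 · 4 ≡ 30 (mod 119).
Since 30 ≠ 1, base 2 is a Fermat witness: 119 is composite.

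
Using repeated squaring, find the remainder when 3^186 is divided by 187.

25

3^1 ≡ 3 (mod 187)
3^2 ≡ 3^2 = 9 ≡ 9 (mod 187)
3^4 ≡ 9^2 = 81 ≡ 81 (mod 187)
3^8 ≡ 81^2 = 6561 ≡ 16 (mod 187)
3^16 ≡ 16^2 = 256 ≡ 69 (mod 187)
3^32 ≡ 69^2 = 4761 ≡ 86 (mod 187)
3^64 ≡ 86^2 = 7396 ≡ 103 (mod 187)
3^128 ≡ 103^2 = 10609 ≡ 137 (mod 187)
186 = 128 + 32 + 16 + 8 + 2 in binary powers of 2.
So 3^186 ≡ 137 · 86 · 69 · 16 · 9 ≡ 25 (mod 187).
Since 25 ≠ 1, base 3 is a Fermat witness: 187 is composite.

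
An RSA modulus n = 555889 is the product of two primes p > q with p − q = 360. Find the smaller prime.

Since p = q + 360, we have 555889 = q(q + 360), so q² + 360q − 555889 = 0.
Discriminant: 360² + 4·555889 = 129600 + 2223556 = 2353156; √2353156 = 1534.
q = (−360 + 1534)/2 = 587, and p = q + 360 = 947.
Check: 587 · 947 = 555889.

587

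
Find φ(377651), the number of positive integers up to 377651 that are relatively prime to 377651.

Factor: 377651 = 41 · 61 · 151.
φ(377651) = (41−1) · (61−1) · (151−1) = 40 · 60 · 150 = 360000.

360000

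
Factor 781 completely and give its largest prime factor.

781 = 11 · 71
71 is prime.
So 781 = 11 · 71; the largest prime factor is 71.

71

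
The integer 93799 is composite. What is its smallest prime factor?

93799 is odd.
Digit sum 37, not divisible by 3.
Ends in 9: not divisible by 5.
7: 93799 = 7·13399 + 6
11: 93799 = 11·8527 + 2
13: 93799 = 13·7215 + 4
17: 93799 = 17·5517 + 10
19: 93799 = 19·4936 + 15
23: 93799 = 23·4078 + 5
29: 93799 = 29·3234 + 13
31: 93799 = 31·3025 + 24
37: 93799 = 37·2535 + 4
41: 93799 = 41·2287 + 32
43: 93799 = 43·2181 + 16
47: 93799 = 47·1995 + 34
53: 93799 = 53·1769 + 42
59: 93799 = 59·1589 + 48
61: 93799 = 61·1537 + 42
67: 93799 = 67·1399 + 66
71: 93799 = 71·1321 + 8
73: 93799 = 73·1284 + 67
79: 93799 = 79·1187 + 26
83: 93799 = 83·1130 + 9
89: 93799 = 89·1053 + 82
97: 93799 = 97·967

97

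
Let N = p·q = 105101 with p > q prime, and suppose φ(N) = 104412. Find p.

463

φ(n) = (p−1)(q−1) = n − (p+q) + 1, so p + q = 105101 − 104412 + 1 = 690.
p and q are the roots of t² − 690t + 105101 = 0.
Discriminant: 690² − 4·105101 = 476100 − 420404 = 55696; √55696 = 236.
q = (690 − 236)/2 = 227, p = (690 + 236)/2 = 463.
Check: 227 · 463 = 105101.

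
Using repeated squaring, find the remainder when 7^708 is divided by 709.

1

7^1 ≡ 7 (mod 709)
7^2 ≡ 7^2 = 49 ≡ 49 (mod 709)
7^4 ≡ 49^2 = 2401 ≡ 274 (mod 709)
7^8 ≡ 274^2 = 75076 ≡ 631 (mod 709)
7^16 ≡ 631^2 = 398161 ≡ 412 (mod 709)
7^32 ≡ 412^2 = 169744 ≡ 293 (mod 709)
7^64 ≡ 293^2 = 85849 ≡ 60 (mod 709)
7^128 ≡ 60^2 = 3600 ≡ 55 (mod 709)
7^256 ≡ 55^2 = 3025 ≡ 189 (mod 709)
7^512 ≡ 189^2 = 35721 ≡ 271 (mod 709)
708 = 512 + 128 + 64 + 4 in binary powers of 2.
So 7^708 ≡ 271 · 55 · 60 · 274 ≡ 1 (mod 709).
Since the result is 1, base 7 gives no evidence that 709 is composite.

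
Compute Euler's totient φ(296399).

282240

Factor: 296399 = 43 · 61 · 113.
φ(296399) = (43−1) · (61−1) · (113−1) = 42 · 60 · 112 = 282240.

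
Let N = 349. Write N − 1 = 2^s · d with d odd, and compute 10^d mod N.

349 − 1 = 348 = 2^2 · 87, so d = 87.
10^1 ≡ 10 (mod 349)
10^2 ≡ 10^2 = 100 ≡ 100 (mod 349)
10^4 ≡ 100^2 = 10000 ≡ 228 (mod 349)
10^8 ≡ 228^2 = 51984 ≡ 332 (mod 349)
10^16 ≡ 332^2 = 110224 ≡ 289 (mod 349)
10^32 ≡ 289^2 = 83521 ≡ 110 (mod 349)
10^64 ≡ 110^2 = 12100 ≡ 234 (mod 349)
87 = 64 + 16 + 4 + 2 + 1 in binary powers of 2.
So 10^87 ≡ 234 · 289 · 228 · 100 · 10 ≡ 136 (mod 349).
Squaring chain: 136 → 348; reaches −1, so base 10 does not prove 349 composite.

136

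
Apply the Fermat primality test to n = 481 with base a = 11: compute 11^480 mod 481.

11^1 ≡ 11 (mod 481)
11^2 ≡ 11^2 = 121 ≡ 121 (mod 481)
11^4 ≡ 121^2 = 14641 ≡ 211 (mod 481)
11^8 ≡ 211^2 = 44521 ≡ 269 (mod 481)
11^16 ≡ 269^2 = 72361 ≡ 211 (mod 481)
11^32 ≡ 211^2 = 44521 ≡ 269 (mod 481)
11^64 ≡ 269^2 = 72361 ≡ 211 (mod 481)
11^128 ≡ 211^2 = 44521 ≡ 269 (mod 481)
11^256 ≡ 269^2 = 72361 ≡ 211 (mod 481)
480 = 256 + 128 + 64 + 32 in binary powers of 2.
So 11^480 ≡ 211 · 269 · 211 · 269 ≡ 1 (mod 481).
Since the result is 1, base 11 gives no evidence that 481 is composite.

1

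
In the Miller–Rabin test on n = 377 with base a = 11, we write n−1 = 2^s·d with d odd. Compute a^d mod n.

377 − 1 = 376 = 2^3 · 47, so d = 47.
11^1 ≡ 11 (mod 377)
11^2 ≡ 11^2 = 121 ≡ 121 (mod 377)
11^4 ≡ 121^2 = 14641 ≡ 315 (mod 377)
11^8 ≡ 315^2 = 99225 ≡ 74 (mod 377)
11^16 ≡ 74^2 = 5476 ≡ 198 (mod 377)
11^32 ≡ 198^2 = 39204 ≡ 373 (mod 377)
47 = 32 + 8 + 4 + 2 + 1 in binary powers of 2.
So 11^47 ≡ 373 · 74 · 315 · 121 · 11 ≡ 305 (mod 377).
Squaring chain: 305 → 283 → 165; never reaches −1, so base 11 is a Miller–Rabin witness that 377 is composite.

305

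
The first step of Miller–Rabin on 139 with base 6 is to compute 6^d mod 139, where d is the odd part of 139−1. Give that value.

139 − 1 = 138 = 2^1 · 69, so d = 69.
6^1 ≡ 6 (mod 139)
6^2 ≡ 6^2 = 36 ≡ 36 (mod 139)
6^4 ≡ 36^2 = 1296 ≡ 45 (mod 139)
6^8 ≡ 45^2 = 2025 ≡ 79 (mod 139)
6^16 ≡ 79^2 = 6241 ≡ 125 (mod 139)
6^32 ≡ 125^2 = 15625 ≡ 57 (mod 139)
6^64 ≡ 57^2 = 3249 ≡ 52 (mod 139)
69 = 64 + 4 + 1 in binary powers of 2.
So 6^69 ≡ 52 · 45 · 6 ≡ 1 (mod 139).
Since 6^d ≡ 1 (mod 139), base 6 does not prove 139 composite.

1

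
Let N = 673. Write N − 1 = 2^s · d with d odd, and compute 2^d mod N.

673 − 1 = 672 = 2^5 · 21, so d = 21.
2^1 ≡ 2 (mod 673)
2^2 ≡ 2^2 = 4 ≡ 4 (mod 673)
2^4 ≡ 4^2 = 16 ≡ 16 (mod 673)
2^8 ≡ 16^2 = 256 ≡ 256 (mod 673)
2^16 ≡ 256^2 = 65536 ≡ 255 (mod 673)
21 = 16 + 4 + 1 in binary powers of 2.
So 2^21 ≡ 255 · 16 · 2 ≡ 84 (mod 673).
Squaring chain: 84 → 326 → 615 → 672 → 1; reaches −1, so base 2 does not prove 673 composite.

84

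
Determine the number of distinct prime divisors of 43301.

43301 = 19 · 2279
2279 = 43 · 53
43301 = 19 · 43 · 53, which has 3 distinct prime factors.

3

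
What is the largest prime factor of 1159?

1159 = 19 · 61
61 is prime.
So 1159 = 19 · 61; the largest prime factor is 61.

61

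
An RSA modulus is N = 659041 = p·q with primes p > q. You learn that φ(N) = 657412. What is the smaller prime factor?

φ(n) = (p−1)(q−1) = n − (p+q) + 1, so p + q = 659041 − 657412 + 1 = 1630.
p and q are the roots of t² − 1630t + 659041 = 0.
Discriminant: 1630² − 4·659041 = 2656900 − 2636164 = 20736; √20736 = 144.
q = (1630 − 144)/2 = 743, p = (1630 + 144)/2 = 887.
Check: 743 · 887 = 659041.

743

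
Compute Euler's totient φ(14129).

13860

Factor: 14129 = 71 · 199.
φ(14129) = (71−1) · (199−1) = 70 · 198 = 13860.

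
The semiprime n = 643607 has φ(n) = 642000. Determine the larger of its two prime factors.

857

φ(n) = (p−1)(q−1) = n − (p+q) + 1, so p + q = 643607 − 642000 + 1 = 1608.
p and q are the roots of t² − 1608t + 643607 = 0.
Discriminant: 1608² − 4·643607 = 2585664 − 2574428 = 11236; √11236 = 106.
q = (1608 − 106)/2 = 751, p = (1608 + 106)/2 = 857.
Check: 751 · 857 = 643607.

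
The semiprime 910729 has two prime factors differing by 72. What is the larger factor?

991

Since p = q + 72, we have 910729 = q(q + 72), so q² + 72q − 910729 = 0.
Discriminant: 72² + 4·910729 = 5184 + 3642916 = 3648100; √3648100 = 1910.
q = (−72 + 1910)/2 = 919, and p = q + 72 = 991.
Check: 919 · 991 = 910729.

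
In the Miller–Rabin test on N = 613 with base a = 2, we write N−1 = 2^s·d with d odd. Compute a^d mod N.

578

613 − 1 = 612 = 2^2 · 153, so d = 153.
2^1 ≡ 2 (mod 613)
2^2 ≡ 2^2 = 4 ≡ 4 (mod 613)
2^4 ≡ 4^2 = 16 ≡ 16 (mod 613)
2^8 ≡ 16^2 = 256 ≡ 256 (mod 613)
2^16 ≡ 256^2 = 65536 ≡ 558 (mod 613)
2^32 ≡ 558^2 = 311364 ≡ 573 (mod 613)
2^64 ≡ 573^2 = 328329 ≡ 374 (mod 613)
2^128 ≡ 374^2 = 139876 ≡ 112 (mod 613)
153 = 128 + 16 + 8 + 1 in binary powers of 2.
So 2^153 ≡ 112 · 558 · 256 · 2 ≡ 578 (mod 613).
Squaring chain: 578 → 612; reaches −1, so base 2 does not prove 613 composite.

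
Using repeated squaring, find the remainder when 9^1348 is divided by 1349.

1068

9^1 ≡ 9 (mod 1349)
9^2 ≡ 9^2 = 81 ≡ 81 (mod 1349)
9^4 ≡ 81^2 = 6561 ≡ 1165 (mod 1349)
9^8 ≡ 1165^2 = 1357225 ≡ 131 (mod 1349)
9^16 ≡ 131^2 = 17161 ≡ 973 (mod 1349)
9^32 ≡ 973^2 = 946729 ≡ 1080 (mod 1349)
9^64 ≡ 1080^2 = 1166400 ≡ 864 (mod 1349)
9^128 ≡ 864^2 = 746496 ≡ 499 (mod 1349)
9^256 ≡ 499^2 = 249001 ≡ 785 (mod 1349)
9^512 ≡ 785^2 = 616225 ≡ 1081 (mod 1349)
9^1024 ≡ 1081^2 = 1168561 ≡ 327 (mod 1349)
1348 = 1024 + 256 + 64 + 4 in binary powers of 2.
So 9^1348 ≡ 327 · 785 · 864 · 1165 ≡ 1068 (mod 1349).
Since 1068 ≠ 1, base 9 is a Fermat witness: 1349 is composite.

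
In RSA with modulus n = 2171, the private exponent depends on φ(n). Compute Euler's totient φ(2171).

1992

Factor: 2171 = 13 · 167.
φ(2171) = (13−1) · (167−1) = 12 · 166 = 1992.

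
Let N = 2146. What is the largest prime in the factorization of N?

37

2146 = 2 · 1073
1073 = 29 · 37
37 is prime.
So 2146 = 2 · 29 · 37; the largest prime factor is 37.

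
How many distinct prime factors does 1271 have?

2

1271 = 31 · 41
1271 = 31 · 41, which has 2 distinct prime factors.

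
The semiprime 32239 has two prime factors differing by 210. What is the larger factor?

Since p = q + 210, we have 32239 = q(q + 210), so q² + 210q − 32239 = 0.
Discriminant: 210² + 4·32239 = 44100 + 128956 = 173056; √173056 = 416.
q = (−210 + 416)/2 = 103, and p = q + 210 = 313.
Check: 103 · 313 = 32239.

313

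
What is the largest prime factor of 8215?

53

8215 = 5 · 1643
1643 = 31 · 53
53 is prime.
So 8215 = 5 · 31 · 53; the largest prime factor is 53.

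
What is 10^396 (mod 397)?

10^1 ≡ 10 (mod 397)
10^2 ≡ 10^2 = 100 ≡ 100 (mod 397)
10^4 ≡ 100^2 = 10000 ≡ 75 (mod 397)
10^8 ≡ 75^2 = 5625 ≡ 67 (mod 397)
10^16 ≡ 67^2 = 4489 ≡ 122 (mod 397)
10^32 ≡ 122^2 = 14884 ≡ 195 (mod 397)
10^64 ≡ 195^2 = 38025 ≡ 310 (mod 397)
10^128 ≡ 310^2 = 96100 ≡ 26 (mod 397)
10^256 ≡ 26^2 = 676 ≡ 279 (mod 397)
396 = 256 + 128 + 8 + 4 in binary powers of 2.
So 10^396 ≡ 279 · 26 · 67 · 75 ≡ 1 (mod 397).
Since the result is 1, base 10 gives no evidence that 397 is composite.

1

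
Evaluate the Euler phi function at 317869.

Factor: 317869 = 29 · 97 · 113.
φ(317869) = (29−1) · (97−1) · (113−1) = 28 · 96 · 112 = 301056.

301056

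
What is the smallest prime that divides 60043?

60043 is odd.
Digit sum 13, not divisible by 3.
Ends in 3: not divisible by 5.
7: 60043 = 7·8577 + 4
11: 60043 = 11·5458 + 5
13: 60043 = 13·4618 + 9
17: 60043 = 17·3531 + 16
19: 60043 = 19·3160 + 3
23: 60043 = 23·2610 + 13
29: 60043 = 29·2070 + 13
31: 60043 = 31·1936 + 27
37: 60043 = 37·1622 + 29
41: 60043 = 41·1464 + 19
43: 60043 = 43·1396 + 15
47: 60043 = 47·1277 + 24
53: 60043 = 53·1132 + 47
59: 60043 = 59·1017 + 40
61: 60043 = 61·984 + 19
67: 60043 = 67·896 + 11
71: 60043 = 71·845 + 48
73: 60043 = 73·822 + 37
79: 60043 = 79·760 + 3
83: 60043 = 83·723 + 34
89: 60043 = 89·674 + 57
97: 60043 = 97·619

97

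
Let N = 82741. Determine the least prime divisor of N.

97

82741 is odd.
Digit sum 22, not divisible by 3.
Ends in 1: not divisible by 5.
7: 82741 = 7·11820 + 1
11: 82741 = 11·7521 + 10
13: 82741 = 13·6364 + 9
17: 82741 = 17·4867 + 2
19: 82741 = 19·4354 + 15
23: 82741 = 23·3597 + 10
29: 82741 = 29·2853 + 4
31: 82741 = 31·2669 + 2
37: 82741 = 37·2236 + 9
41: 82741 = 41·2018 + 3
43: 82741 = 43·1924 + 9
47: 82741 = 47·1760 + 21
53: 82741 = 53·1561 + 8
59: 82741 = 59·1402 + 23
61: 82741 = 61·1356 + 25
67: 82741 = 67·1234 + 63
71: 82741 = 71·1165 + 26
73: 82741 = 73·1133 + 32
79: 82741 = 79·1047 + 28
83: 82741 = 83·996 + 73
89: 82741 = 89·929 + 60
97: 82741 = 97·853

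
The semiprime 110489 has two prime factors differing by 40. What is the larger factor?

353

Since p = q + 40, we have 110489 = q(q + 40), so q² + 40q − 110489 = 0.
Discriminant: 40² + 4·110489 = 1600 + 441956 = 443556; √443556 = 666.
q = (−40 + 666)/2 = 313, and p = q + 40 = 353.
Check: 313 · 353 = 110489.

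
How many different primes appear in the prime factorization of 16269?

4

16269 = 3 · 5423
5423 = 11 · 493
493 = 17 · 29
16269 = 3 · 11 · 17 · 29, which has 4 distinct prime factors.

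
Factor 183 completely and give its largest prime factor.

183 = 3 · 61
61 is prime.
So 183 = 3 · 61; the largest prime factor is 61.

61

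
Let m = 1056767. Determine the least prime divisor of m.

53

1056767 is odd.
Digit sum 32, not divisible by 3.
Ends in 7: not divisible by 5.
7: 1056767 = 7·150966 + 5
11: 1056767 = 11·96069 + 8
13: 1056767 = 13·81289 + 10
17: 1056767 = 17·62162 + 13
19: 1056767 = 19·55619 + 6
23: 1056767 = 23·45946 + 9
29: 1056767 = 29·36440 + 7
31: 1056767 = 31·34089 + 8
37: 1056767 = 37·28561 + 10
41: 1056767 = 41·25774 + 33
43: 1056767 = 43·24575 + 42
47: 1056767 = 47·22484 + 19
53: 1056767 = 53·19939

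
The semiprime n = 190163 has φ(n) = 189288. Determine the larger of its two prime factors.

479

φ(n) = (p−1)(q−1) = n − (p+q) + 1, so p + q = 190163 − 189288 + 1 = 876.
p and q are the roots of t² − 876t + 190163 = 0.
Discriminant: 876² − 4·190163 = 767376 − 760652 = 6724; √6724 = 82.
q = (876 − 82)/2 = 397, p = (876 + 82)/2 = 479.
Check: 397 · 479 = 190163.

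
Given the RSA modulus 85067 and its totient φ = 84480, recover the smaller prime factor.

φ(n) = (p−1)(q−1) = n − (p+q) + 1, so p + q = 85067 − 84480 + 1 = 588.
p and q are the roots of t² − 588t + 85067 = 0.
Discriminant: 588² − 4·85067 = 345744 − 340268 = 5476; √5476 = 74.
q = (588 − 74)/2 = 257, p = (588 + 74)/2 = 331.
Check: 257 · 331 = 85067.

257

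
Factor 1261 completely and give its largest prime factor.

1261 = 13 · 97
97 is prime.
So 1261 = 13 · 97; the largest prime factor is 97.

97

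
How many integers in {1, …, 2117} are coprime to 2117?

Factor: 2117 = 29 · 73.
φ(2117) = (29−1) · (73−1) = 28 · 72 = 2016.

2016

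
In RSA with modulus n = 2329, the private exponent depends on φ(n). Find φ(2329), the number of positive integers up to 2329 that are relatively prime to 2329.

Factor: 2329 = 17 · 137.
φ(2329) = (17−1) · (137−1) = 16 · 136 = 2176.

2176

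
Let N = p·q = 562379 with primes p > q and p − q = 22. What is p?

761

Since p = q + 22, we have 562379 = q(q + 22), so q² + 22q − 562379 = 0.
Discriminant: 22² + 4·562379 = 484 + 2249516 = 2250000; √2250000 = 1500.
q = (−22 + 1500)/2 = 739, and p = q + 22 = 761.
Check: 739 · 761 = 562379.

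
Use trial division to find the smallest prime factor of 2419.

41

2419 is odd.
Digit sum 16, not divisible by 3.
Ends in 9: not divisible by 5.
7: 2419 = 7·345 + 4
11: 2419 = 11·219 + 10
13: 2419 = 13·186 + 1
17: 2419 = 17·142 + 5
19: 2419 = 19·127 + 6
23: 2419 = 23·105 + 4
29: 2419 = 29·83 + 12
31: 2419 = 31·78 + 1
37: 2419 = 37·65 + 14
41: 2419 = 41·59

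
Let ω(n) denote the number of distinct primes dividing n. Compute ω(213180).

213180 = 2^2 · 53295
53295 = 3 · 17765
17765 = 5 · 3553
3553 = 11 · 323
323 = 17 · 19
213180 = 2^2 · 3 · 5 · 11 · 17 · 19, which has 6 distinct prime factors.

6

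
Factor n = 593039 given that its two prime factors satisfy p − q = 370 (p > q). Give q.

Since p = q + 370, we have 593039 = q(q + 370), so q² + 370q − 593039 = 0.
Discriminant: 370² + 4·593039 = 136900 + 2372156 = 2509056; √2509056 = 1584.
q = (−370 + 1584)/2 = 607, and p = q + 370 = 977.
Check: 607 · 977 = 593039.

607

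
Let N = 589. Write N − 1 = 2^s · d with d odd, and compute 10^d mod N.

221

589 − 1 = 588 = 2^2 · 147, so d = 147.
10^1 ≡ 10 (mod 589)
10^2 ≡ 10^2 = 100 ≡ 100 (mod 589)
10^4 ≡ 100^2 = 10000 ≡ 576 (mod 589)
10^8 ≡ 576^2 = 331776 ≡ 169 (mod 589)
10^16 ≡ 169^2 = 28561 ≡ 289 (mod 589)
10^32 ≡ 289^2 = 83521 ≡ 472 (mod 589)
10^64 ≡ 472^2 = 222784 ≡ 142 (mod 589)
10^128 ≡ 142^2 = 20164 ≡ 138 (mod 589)
147 = 128 + 16 + 2 + 1 in binary powers of 2.
So 10^147 ≡ 138 · 289 · 100 · 10 ≡ 221 (mod 589).
Squaring chain: 221 → 543; never reaches −1, so base 10 is a Miller–Rabin witness that 589 is composite.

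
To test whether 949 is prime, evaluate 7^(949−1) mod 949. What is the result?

7^1 ≡ 7 (mod 949)
7^2 ≡ 7^2 = 49 ≡ 49 (mod 949)
7^4 ≡ 49^2 = 2401 ≡ 503 (mod 949)
7^8 ≡ 503^2 = 253009 ≡ 575 (mod 949)
7^16 ≡ 575^2 = 330625 ≡ 373 (mod 949)
7^32 ≡ 373^2 = 139129 ≡ 575 (mod 949)
7^64 ≡ 575^2 = 330625 ≡ 373 (mod 949)
7^128 ≡ 373^2 = 139129 ≡ 575 (mod 949)
7^256 ≡ 575^2 = 330625 ≡ 373 (mod 949)
7^512 ≡ 373^2 = 139129 ≡ 575 (mod 949)
948 = 512 + 256 + 128 + 32 + 16 + 4 in binary powers of 2.
So 7^948 ≡ 575 · 373 · 575 · 575 · 373 · 503 ≡ 729 (mod 949).
Since 729 ≠ 1, base 7 is a Fermat witness: 949 is composite.

729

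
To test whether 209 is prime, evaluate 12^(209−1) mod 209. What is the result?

12^1 ≡ 12 (mod 209)
12^2 ≡ 12^2 = 144 ≡ 144 (mod 209)
12^4 ≡ 144^2 = 20736 ≡ 45 (mod 209)
12^8 ≡ 45^2 = 2025 ≡ 144 (mod 209)
12^16 ≡ 144^2 = 20736 ≡ 45 (mod 209)
12^32 ≡ 45^2 = 2025 ≡ 144 (mod 209)
12^64 ≡ 144^2 = 20736 ≡ 45 (mod 209)
12^128 ≡ 45^2 = 2025 ≡ 144 (mod 209)
208 = 128 + 64 + 16 in binary powers of 2.
So 12^208 ≡ 144 · 45 · 45 ≡ 45 (mod 209).
Since 45 ≠ 1, base 12 is a Fermat witness: 209 is composite.

45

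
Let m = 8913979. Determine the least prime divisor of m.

8913979 is odd.
Digit sum 46, not divisible by 3.
Ends in 9: not divisible by 5.
7: 8913979 = 7·1273425 + 4
11: 8913979 = 11·810361 + 8
13: 8913979 = 13·685690 + 9
17: 8913979 = 17·524351 + 12
19: 8913979 = 19·469156 + 15
23: 8913979 = 23·387564 + 7
29: 8913979 = 29·307378 + 17
31: 8913979 = 31·287547 + 22
37: 8913979 = 37·240918 + 13
41: 8913979 = 41·217414 + 5
43: 8913979 = 43·207301 + 36
47: 8913979 = 47·189659 + 6
53: 8913979 = 53·168188 + 15
59: 8913979 = 59·151084 + 23
61: 8913979 = 61·146130 + 49
67: 8913979 = 67·133044 + 31
71: 8913979 = 71·125549

71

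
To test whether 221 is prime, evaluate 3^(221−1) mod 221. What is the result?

3^1 ≡ 3 (mod 221)
3^2 ≡ 3^2 = 9 ≡ 9 (mod 221)
3^4 ≡ 9^2 = 81 ≡ 81 (mod 221)
3^8 ≡ 81^2 = 6561 ≡ 152 (mod 221)
3^16 ≡ 152^2 = 23104 ≡ 120 (mod 221)
3^32 ≡ 120^2 = 14400 ≡ 35 (mod 221)
3^64 ≡ 35^2 = 1225 ≡ 120 (mod 221)
3^128 ≡ 120^2 = 14400 ≡ 35 (mod 221)
220 = 128 + 64 + 16 + 8 + 4 in binary powers of 2.
So 3^220 ≡ 35 · 120 · 120 · 152 · 81 ≡ 55 (mod 221).
Since 55 ≠ 1, base 3 is a Fermat witness: 221 is composite.

55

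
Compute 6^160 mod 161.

6^1 ≡ 6 (mod 161)
6^2 ≡ 6^2 = 36 ≡ 36 (mod 161)
6^4 ≡ 36^2 = 1296 ≡ 8 (mod 161)
6^8 ≡ 8^2 = 64 ≡ 64 (mod 161)
6^16 ≡ 64^2 = 4096 ≡ 71 (mod 161)
6^32 ≡ 71^2 = 5041 ≡ 50 (mod 161)
6^64 ≡ 50^2 = 2500 ≡ 85 (mod 161)
6^128 ≡ 85^2 = 7225 ≡ 141 (mod 161)
160 = 128 + 32 in binary powers of 2.
So 6^160 ≡ 141 · 50 ≡ 127 (mod 161).
Since 127 ≠ 1, base 6 is a Fermat witness: 161 is composite.

127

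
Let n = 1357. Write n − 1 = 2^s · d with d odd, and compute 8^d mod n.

1357 − 1 = 1356 = 2^2 · 339, so d = 339.
8^1 ≡ 8 (mod 1357)
8^2 ≡ 8^2 = 64 ≡ 64 (mod 1357)
8^4 ≡ 64^2 = 4096 ≡ 25 (mod 1357)
8^8 ≡ 25^2 = 625 ≡ 625 (mod 1357)
8^16 ≡ 625^2 = 390625 ≡ 1166 (mod 1357)
8^32 ≡ 1166^2 = 1359556 ≡ 1199 (mod 1357)
8^64 ≡ 1199^2 = 1437601 ≡ 538 (mod 1357)
8^128 ≡ 538^2 = 289444 ≡ 403 (mod 1357)
8^256 ≡ 403^2 = 162409 ≡ 926 (mod 1357)
339 = 256 + 64 + 16 + 2 + 1 in binary powers of 2.
So 8^339 ≡ 926 · 538 · 1166 · 64 · 8 ≡ 55 (mod 1357).
Squaring chain: 55 → 311; never reaches −1, so base 8 is a Miller–Rabin witness that 1357 is composite.

55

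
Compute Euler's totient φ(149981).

Factor: 149981 = 13 · 83 · 139.
φ(149981) = (13−1) · (83−1) · (139−1) = 12 · 82 · 138 = 135792.

135792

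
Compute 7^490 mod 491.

7^1 ≡ 7 (mod 491)
7^2 ≡ 7^2 = 49 ≡ 49 (mod 491)
7^4 ≡ 49^2 = 2401 ≡ 437 (mod 491)
7^8 ≡ 437^2 = 190969 ≡ 461 (mod 491)
7^16 ≡ 461^2 = 212521 ≡ 409 (mod 491)
7^32 ≡ 409^2 = 167281 ≡ 341 (mod 491)
7^64 ≡ 341^2 = 116281 ≡ 405 (mod 491)
7^128 ≡ 405^2 = 164025 ≡ 31 (mod 491)
7^256 ≡ 31^2 = 961 ≡ 470 (mod 491)
490 = 256 + 128 + 64 + 32 + 8 + 2 in binary powers of 2.
So 7^490 ≡ 470 · 31 · 405 · 341 · 461 · 49 ≡ 1 (mod 491).
Since the result is 1, base 7 gives no evidence that 491 is composite.

1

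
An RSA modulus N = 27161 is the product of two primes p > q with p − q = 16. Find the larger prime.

173

Since p = q + 16, we have 27161 = q(q + 16), so q² + 16q − 27161 = 0.
Discriminant: 16² + 4·27161 = 256 + 108644 = 108900; √108900 = 330.
q = (−16 + 330)/2 = 157, and p = q + 16 = 173.
Check: 157 · 173 = 27161.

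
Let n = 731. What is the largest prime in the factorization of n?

731 = 17 · 43
43 is prime.
So 731 = 17 · 43; the largest prime factor is 43.

43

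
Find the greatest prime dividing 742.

53

742 = 2 · 371
371 = 7 · 53
53 is prime.
So 742 = 2 · 7 · 53; the largest prime factor is 53.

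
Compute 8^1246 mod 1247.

173

8^1 ≡ 8 (mod 1247)
8^2 ≡ 8^2 = 64 ≡ 64 (mod 1247)
8^4 ≡ 64^2 = 4096 ≡ 355 (mod 1247)
8^8 ≡ 355^2 = 126025 ≡ 78 (mod 1247)
8^16 ≡ 78^2 = 6084 ≡ 1096 (mod 1247)
8^32 ≡ 1096^2 = 1201216 ≡ 355 (mod 1247)
8^64 ≡ 355^2 = 126025 ≡ 78 (mod 1247)
8^128 ≡ 78^2 = 6084 ≡ 1096 (mod 1247)
8^256 ≡ 1096^2 = 1201216 ≡ 355 (mod 1247)
8^512 ≡ 355^2 = 126025 ≡ 78 (mod 1247)
8^1024 ≡ 78^2 = 6084 ≡ 1096 (mod 1247)
1246 = 1024 + 128 + 64 + 16 + 8 + 4 + 2 in binary powers of 2.
So 8^1246 ≡ 1096 · 1096 · 78 · 1096 · 78 · 355 · 64 ≡ 173 (mod 1247).
Since 173 ≠ 1, base 8 is a Fermat witness: 1247 is composite.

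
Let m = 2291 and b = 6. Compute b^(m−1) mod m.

400

6^1 ≡ 6 (mod 2291)
6^2 ≡ 6^2 = 36 ≡ 36 (mod 2291)
6^4 ≡ 36^2 = 1296 ≡ 1296 (mod 2291)
6^8 ≡ 1296^2 = 1679616 ≡ 313 (mod 2291)
6^16 ≡ 313^2 = 97969 ≡ 1747 (mod 2291)
6^32 ≡ 1747^2 = 3052009 ≡ 397 (mod 2291)
6^64 ≡ 397^2 = 157609 ≡ 1821 (mod 2291)
6^128 ≡ 1821^2 = 3316041 ≡ 964 (mod 2291)
6^256 ≡ 964^2 = 929296 ≡ 1441 (mod 2291)
6^512 ≡ 1441^2 = 2076481 ≡ 835 (mod 2291)
6^1024 ≡ 835^2 = 697225 ≡ 761 (mod 2291)
6^2048 ≡ 761^2 = 579121 ≡ 1789 (mod 2291)
2290 = 2048 + 128 + 64 + 32 + 16 + 2 in binary powers of 2.
So 6^2290 ≡ 1789 · 964 · 1821 · 397 · 1747 · 36 ≡ 400 (mod 2291).
Since 400 ≠ 1, base 6 is a Fermat witness: 2291 is composite.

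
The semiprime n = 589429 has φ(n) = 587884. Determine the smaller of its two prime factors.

683

φ(n) = (p−1)(q−1) = n − (p+q) + 1, so p + q = 589429 − 587884 + 1 = 1546.
p and q are the roots of t² − 1546t + 589429 = 0.
Discriminant: 1546² − 4·589429 = 2390116 − 2357716 = 32400; √32400 = 180.
q = (1546 − 180)/2 = 683, p = (1546 + 180)/2 = 863.
Check: 683 · 863 = 589429.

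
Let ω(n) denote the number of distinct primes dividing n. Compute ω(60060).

60060 = 2^2 · 15015
15015 = 3 · 5005
5005 = 5 · 1001
1001 = 7 · 143
143 = 11 · 13
60060 = 2^2 · 3 · 5 · 7 · 11 · 13, which has 6 distinct prime factors.

6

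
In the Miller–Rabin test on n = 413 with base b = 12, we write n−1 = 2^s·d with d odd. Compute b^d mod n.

413 − 1 = 412 = 2^2 · 103, so d = 103.
12^1 ≡ 12 (mod 413)
12^2 ≡ 12^2 = 144 ≡ 144 (mod 413)
12^4 ≡ 144^2 = 20736 ≡ 86 (mod 413)
12^8 ≡ 86^2 = 7396 ≡ 375 (mod 413)
12^16 ≡ 375^2 = 140625 ≡ 205 (mod 413)
12^32 ≡ 205^2 = 42025 ≡ 312 (mod 413)
12^64 ≡ 312^2 = 97344 ≡ 289 (mod 413)
103 = 64 + 32 + 4 + 2 + 1 in binary powers of 2.
So 12^103 ≡ 289 · 312 · 86 · 144 · 12 ≡ 264 (mod 413).
Squaring chain: 264 → 312; never reaches −1, so base 12 is a Miller–Rabin witness that 413 is composite.

264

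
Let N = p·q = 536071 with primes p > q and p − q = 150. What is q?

661

Since p = q + 150, we have 536071 = q(q + 150), so q² + 150q − 536071 = 0.
Discriminant: 150² + 4·536071 = 22500 + 2144284 = 2166784; √2166784 = 1472.
q = (−150 + 1472)/2 = 661, and p = q + 150 = 811.
Check: 661 · 811 = 536071.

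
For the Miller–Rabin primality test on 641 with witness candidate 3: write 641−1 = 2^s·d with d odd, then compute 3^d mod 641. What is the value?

243

641 − 1 = 640 = 2^7 · 5, so d = 5.
3^1 ≡ 3 (mod 641)
3^2 ≡ 3^2 = 9 ≡ 9 (mod 641)
3^4 ≡ 9^2 = 81 ≡ 81 (mod 641)
5 = 4 + 1 in binary powers of 2.
So 3^5 ≡ 81 · 3 ≡ 243 (mod 641).
Squaring chain: 243 → 77 → 160 → 601 → 318 → 487 → 640; reaches −1, so base 3 does not prove 641 composite.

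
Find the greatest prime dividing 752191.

61

752191 = 11 · 68381
68381 = 19 · 3599
3599 = 59 · 61
61 is prime.
So 752191 = 11 · 19 · 59 · 61; the largest prime factor is 61.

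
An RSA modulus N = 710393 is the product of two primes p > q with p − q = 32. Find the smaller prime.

Since p = q + 32, we have 710393 = q(q + 32), so q² + 32q − 710393 = 0.
Discriminant: 32² + 4·710393 = 1024 + 2841572 = 2842596; √2842596 = 1686.
q = (−32 + 1686)/2 = 827, and p = q + 32 = 859.
Check: 827 · 859 = 710393.

827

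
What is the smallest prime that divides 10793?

43

10793 is odd.
Digit sum 20, not divisible by 3.
Ends in 3: not divisible by 5.
7: 10793 = 7·1541 + 6
11: 10793 = 11·981 + 2
13: 10793 = 13·830 + 3
17: 10793 = 17·634 + 15
19: 10793 = 19·568 + 1
23: 10793 = 23·469 + 6
29: 10793 = 29·372 + 5
31: 10793 = 31·348 + 5
37: 10793 = 37·291 + 26
41: 10793 = 41·263 + 10
43: 10793 = 43·251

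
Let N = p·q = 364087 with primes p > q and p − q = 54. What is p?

Since p = q + 54, we have 364087 = q(q + 54), so q² + 54q − 364087 = 0.
Discriminant: 54² + 4·364087 = 2916 + 1456348 = 1459264; √1459264 = 1208.
q = (−54 + 1208)/2 = 577, and p = q + 54 = 631.
Check: 577 · 631 = 364087.

631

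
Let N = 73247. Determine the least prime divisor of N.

89

73247 is odd.
Digit sum 23, not divisible by 3.
Ends in 7: not divisible by 5.
7: 73247 = 7·10463 + 6
11: 73247 = 11·6658 + 9
13: 73247 = 13·5634 + 5
17: 73247 = 17·4308 + 11
19: 73247 = 19·3855 + 2
23: 73247 = 23·3184 + 15
29: 73247 = 29·2525 + 22
31: 73247 = 31·2362 + 25
37: 73247 = 37·1979 + 24
41: 73247 = 41·1786 + 21
43: 73247 = 43·1703 + 18
47: 73247 = 47·1558 + 21
53: 73247 = 53·1382 + 1
59: 73247 = 59·1241 + 28
61: 73247 = 61·1200 + 47
67: 73247 = 67·1093 + 16
71: 73247 = 71·1031 + 46
73: 73247 = 73·1003 + 28
79: 73247 = 79·927 + 14
83: 73247 = 83·882 + 41
89: 73247 = 89·823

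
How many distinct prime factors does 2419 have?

2

2419 = 41 · 59
2419 = 41 · 59, which has 2 distinct prime factors.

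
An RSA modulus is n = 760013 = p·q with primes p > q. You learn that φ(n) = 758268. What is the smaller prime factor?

φ(n) = (p−1)(q−1) = n − (p+q) + 1, so p + q = 760013 − 758268 + 1 = 1746.
p and q are the roots of t² − 1746t + 760013 = 0.
Discriminant: 1746² − 4·760013 = 3048516 − 3040052 = 8464; √8464 = 92.
q = (1746 − 92)/2 = 827, p = (1746 + 92)/2 = 919.
Check: 827 · 919 = 760013.

827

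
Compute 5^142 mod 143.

5^1 ≡ 5 (mod 143)
5^2 ≡ 5^2 = 25 ≡ 25 (mod 143)
5^4 ≡ 25^2 = 625 ≡ 53 (mod 143)
5^8 ≡ 53^2 = 2809 ≡ 92 (mod 143)
5^16 ≡ 92^2 = 8464 ≡ 27 (mod 143)
5^32 ≡ 27^2 = 729 ≡ 14 (mod 143)
5^64 ≡ 14^2 = 196 ≡ 53 (mod 143)
5^128 ≡ 53^2 = 2809 ≡ 92 (mod 143)
142 = 128 + 8 + 4 + 2 in binary powers of 2.
So 5^142 ≡ 92 · 92 · 53 · 25 ≡ 25 (mod 143).
Since 25 ≠ 1, base 5 is a Fermat witness: 143 is composite.

25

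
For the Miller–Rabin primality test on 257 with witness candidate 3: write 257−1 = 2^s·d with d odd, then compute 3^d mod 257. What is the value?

257 − 1 = 256 = 2^8 · 1, so d = 1.
3^1 ≡ 3 (mod 257)
1 = 1 in binary powers of 2.
So 3^1 ≡ 3 ≡ 3 (mod 257).
Squaring chain: 3 → 9 → 81 → 136 → 249 → 64 → 241 → 256; reaches −1, so base 3 does not prove 257 composite.

3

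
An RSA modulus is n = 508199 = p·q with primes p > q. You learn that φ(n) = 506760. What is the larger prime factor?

φ(n) = (p−1)(q−1) = n − (p+q) + 1, so p + q = 508199 − 506760 + 1 = 1440.
p and q are the roots of t² − 1440t + 508199 = 0.
Discriminant: 1440² − 4·508199 = 2073600 − 2032796 = 40804; √40804 = 202.
q = (1440 − 202)/2 = 619, p = (1440 + 202)/2 = 821.
Check: 619 · 821 = 508199.

821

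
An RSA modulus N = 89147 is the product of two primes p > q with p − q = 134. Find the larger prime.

373

Since p = q + 134, we have 89147 = q(q + 134), so q² + 134q − 89147 = 0.
Discriminant: 134² + 4·89147 = 17956 + 356588 = 374544; √374544 = 612.
q = (−134 + 612)/2 = 239, and p = q + 134 = 373.
Check: 239 · 373 = 89147.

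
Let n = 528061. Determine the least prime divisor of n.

528061 is odd.
Digit sum 22, not divisible by 3.
Ends in 1: not divisible by 5.
7: 528061 = 7·75437 + 2
11: 528061 = 11·48005 + 6
13: 528061 = 13·40620 + 1
17: 528061 = 17·31062 + 7
19: 528061 = 19·27792 + 13
23: 528061 = 23·22959 + 4
29: 528061 = 29·18209

29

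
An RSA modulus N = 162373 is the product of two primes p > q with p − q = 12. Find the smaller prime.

Since p = q + 12, we have 162373 = q(q + 12), so q² + 12q − 162373 = 0.
Discriminant: 12² + 4·162373 = 144 + 649492 = 649636; √649636 = 806.
q = (−12 + 806)/2 = 397, and p = q + 12 = 409.
Check: 397 · 409 = 162373.

397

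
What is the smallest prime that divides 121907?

17

121907 is odd.
Digit sum 20, not divisible by 3.
Ends in 7: not divisible by 5.
7: 121907 = 7·17415 + 2
11: 121907 = 11·11082 + 5
13: 121907 = 13·9377 + 6
17: 121907 = 17·7171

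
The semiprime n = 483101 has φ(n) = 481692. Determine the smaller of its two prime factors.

φ(n) = (p−1)(q−1) = n − (p+q) + 1, so p + q = 483101 − 481692 + 1 = 1410.
p and q are the roots of t² − 1410t + 483101 = 0.
Discriminant: 1410² − 4·483101 = 1988100 − 1932404 = 55696; √55696 = 236.
q = (1410 − 236)/2 = 587, p = (1410 + 236)/2 = 823.
Check: 587 · 823 = 483101.

587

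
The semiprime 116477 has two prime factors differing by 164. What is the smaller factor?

269

Since p = q + 164, we have 116477 = q(q + 164), so q² + 164q − 116477 = 0.
Discriminant: 164² + 4·116477 = 26896 + 465908 = 492804; √492804 = 702.
q = (−164 + 702)/2 = 269, and p = q + 164 = 433.
Check: 269 · 433 = 116477.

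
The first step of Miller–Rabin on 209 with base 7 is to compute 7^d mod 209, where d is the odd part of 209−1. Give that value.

209 − 1 = 208 = 2^4 · 13, so d = 13.
7^1 ≡ 7 (mod 209)
7^2 ≡ 7^2 = 49 ≡ 49 (mod 209)
7^4 ≡ 49^2 = 2401 ≡ 102 (mod 209)
7^8 ≡ 102^2 = 10404 ≡ 163 (mod 209)
13 = 8 + 4 + 1 in binary powers of 2.
So 7^13 ≡ 163 · 102 · 7 ≡ 178 (mod 209).
Squaring chain: 178 → 125 → 159 → 201; never reaches −1, so base 7 is a Miller–Rabin witness that 209 is composite.

178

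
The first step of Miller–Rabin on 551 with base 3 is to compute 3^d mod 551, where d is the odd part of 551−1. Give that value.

551 − 1 = 550 = 2^1 · 275, so d = 275.
3^1 ≡ 3 (mod 551)
3^2 ≡ 3^2 = 9 ≡ 9 (mod 551)
3^4 ≡ 9^2 = 81 ≡ 81 (mod 551)
3^8 ≡ 81^2 = 6561 ≡ 500 (mod 551)
3^16 ≡ 500^2 = 250000 ≡ 397 (mod 551)
3^32 ≡ 397^2 = 157609 ≡ 23 (mod 551)
3^64 ≡ 23^2 = 529 ≡ 529 (mod 551)
3^128 ≡ 529^2 = 279841 ≡ 484 (mod 551)
3^256 ≡ 484^2 = 234256 ≡ 81 (mod 551)
275 = 256 + 16 + 2 + 1 in binary powers of 2.
So 3^275 ≡ 81 · 397 · 9 · 3 ≡ 414 (mod 551).
Squaring chain: 414; never reaches −1, so base 3 is a Miller–Rabin witness that 551 is composite.

414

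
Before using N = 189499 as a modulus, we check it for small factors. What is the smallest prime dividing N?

189499 is odd.
Digit sum 40, not divisible by 3.
Ends in 9: not divisible by 5.
7: 189499 = 7·27071 + 2
11: 189499 = 11·17227 + 2
13: 189499 = 13·14576 + 11
17: 189499 = 17·11147

17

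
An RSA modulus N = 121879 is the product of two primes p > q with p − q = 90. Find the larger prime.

Since p = q + 90, we have 121879 = q(q + 90), so q² + 90q − 121879 = 0.
Discriminant: 90² + 4·121879 = 8100 + 487516 = 495616; √495616 = 704.
q = (−90 + 704)/2 = 307, and p = q + 90 = 397.
Check: 307 · 397 = 121879.

397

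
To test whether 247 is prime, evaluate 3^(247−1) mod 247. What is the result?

144

3^1 ≡ 3 (mod 247)
3^2 ≡ 3^2 = 9 ≡ 9 (mod 247)
3^4 ≡ 9^2 = 81 ≡ 81 (mod 247)
3^8 ≡ 81^2 = 6561 ≡ 139 (mod 247)
3^16 ≡ 139^2 = 19321 ≡ 55 (mod 247)
3^32 ≡ 55^2 = 3025 ≡ 61 (mod 247)
3^64 ≡ 61^2 = 3721 ≡ 16 (mod 247)
3^128 ≡ 16^2 = 256 ≡ 9 (mod 247)
246 = 128 + 64 + 32 + 16 + 4 + 2 in binary powers of 2.
So 3^246 ≡ 9 · 16 · 61 · 55 · 81 · 9 ≡ 144 (mod 247).
Since 144 ≠ 1, base 3 is a Fermat witness: 247 is composite.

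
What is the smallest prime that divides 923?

13

923 is odd.
Digit sum 14, not divisible by 3.
Ends in 3: not divisible by 5.
7: 923 = 7·131 + 6
11: 923 = 11·83 + 10
13: 923 = 13·71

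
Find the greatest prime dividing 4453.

73

4453 = 61 · 73
73 is prime.
So 4453 = 61 · 73; the largest prime factor is 73.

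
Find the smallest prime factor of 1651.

1651 is odd.
Digit sum 13, not divisible by 3.
Ends in 1: not divisible by 5.
7: 1651 = 7·235 + 6
11: 1651 = 11·150 + 1
13: 1651 = 13·127

13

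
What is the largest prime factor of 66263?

66263 = 23 · 2881
2881 = 43 · 67
67 is prime.
So 66263 = 23 · 43 · 67; the largest prime factor is 67.

67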